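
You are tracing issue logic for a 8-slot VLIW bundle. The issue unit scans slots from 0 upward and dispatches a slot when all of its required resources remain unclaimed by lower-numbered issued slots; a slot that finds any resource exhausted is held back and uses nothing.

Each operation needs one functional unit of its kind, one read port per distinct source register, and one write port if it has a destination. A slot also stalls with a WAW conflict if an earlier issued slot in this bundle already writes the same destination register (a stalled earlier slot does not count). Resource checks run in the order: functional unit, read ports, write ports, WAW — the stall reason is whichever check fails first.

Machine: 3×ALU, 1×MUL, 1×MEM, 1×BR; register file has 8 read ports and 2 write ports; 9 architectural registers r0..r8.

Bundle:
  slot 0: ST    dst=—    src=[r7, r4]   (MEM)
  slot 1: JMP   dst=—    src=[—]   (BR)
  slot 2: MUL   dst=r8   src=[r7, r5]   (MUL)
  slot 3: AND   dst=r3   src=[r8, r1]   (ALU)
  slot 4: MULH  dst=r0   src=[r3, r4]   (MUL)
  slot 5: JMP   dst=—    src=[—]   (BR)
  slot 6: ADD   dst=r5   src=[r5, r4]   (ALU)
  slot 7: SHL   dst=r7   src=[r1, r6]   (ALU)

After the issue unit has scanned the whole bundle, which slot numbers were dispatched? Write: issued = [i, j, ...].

#0 MEM src=r7,r4 dispatched  <A:3 Mu:1 Ld:0 B:1 rd:6 wr:2>
#1 BR src=- dispatched  <A:3 Mu:1 Ld:0 B:0 rd:6 wr:2>
#2 MUL src=r7,r5 dispatched  <A:3 Mu:0 Ld:0 B:0 rd:4 wr:1>
#3 ALU src=r8,r1 dispatched  <A:2 Mu:0 Ld:0 B:0 rd:2 wr:0>
#4 MUL src=r3,r4 held:FU  <A:2 Mu:0 Ld:0 B:0 rd:2 wr:0>
#5 BR src=- held:FU  <A:2 Mu:0 Ld:0 B:0 rd:2 wr:0>
#6 ALU src=r5,r4 held:WR_PORT  <A:2 Mu:0 Ld:0 B:0 rd:2 wr:0>
#7 ALU src=r1,r6 held:WR_PORT  <A:2 Mu:0 Ld:0 B:0 rd:2 wr:0>

issued = [0, 1, 2, 3]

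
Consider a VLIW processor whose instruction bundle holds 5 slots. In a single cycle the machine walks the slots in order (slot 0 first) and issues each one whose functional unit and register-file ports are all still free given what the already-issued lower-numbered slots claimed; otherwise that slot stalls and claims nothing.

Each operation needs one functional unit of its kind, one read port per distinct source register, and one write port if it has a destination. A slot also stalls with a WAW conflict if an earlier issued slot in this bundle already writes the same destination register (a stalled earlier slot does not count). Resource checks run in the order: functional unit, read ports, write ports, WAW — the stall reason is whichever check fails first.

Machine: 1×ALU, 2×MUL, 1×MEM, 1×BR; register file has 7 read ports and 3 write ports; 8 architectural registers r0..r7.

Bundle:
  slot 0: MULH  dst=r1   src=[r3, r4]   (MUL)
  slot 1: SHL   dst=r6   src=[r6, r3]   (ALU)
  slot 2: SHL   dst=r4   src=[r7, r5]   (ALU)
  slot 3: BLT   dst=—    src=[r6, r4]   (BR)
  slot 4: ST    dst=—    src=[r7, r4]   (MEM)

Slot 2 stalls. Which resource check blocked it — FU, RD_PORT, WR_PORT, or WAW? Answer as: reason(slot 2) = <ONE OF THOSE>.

reason(slot 2) = FU

  0. MUL→r1 ⇒ go  {1A/1Mu/1Ld/1B | 5r 2w}
  1. ALU→r6 ⇒ go  {0A/1Mu/1Ld/1B | 3r 1w}
  2. ALU→r4 ⇒ no(FU)  {0A/1Mu/1Ld/1B | 3r 1w}
  3. BR ⇒ go  {0A/1Mu/1Ld/0B | 1r 1w}
  4. MEM ⇒ no(RD_PORT)  {0A/1Mu/1Ld/0B | 1r 1w}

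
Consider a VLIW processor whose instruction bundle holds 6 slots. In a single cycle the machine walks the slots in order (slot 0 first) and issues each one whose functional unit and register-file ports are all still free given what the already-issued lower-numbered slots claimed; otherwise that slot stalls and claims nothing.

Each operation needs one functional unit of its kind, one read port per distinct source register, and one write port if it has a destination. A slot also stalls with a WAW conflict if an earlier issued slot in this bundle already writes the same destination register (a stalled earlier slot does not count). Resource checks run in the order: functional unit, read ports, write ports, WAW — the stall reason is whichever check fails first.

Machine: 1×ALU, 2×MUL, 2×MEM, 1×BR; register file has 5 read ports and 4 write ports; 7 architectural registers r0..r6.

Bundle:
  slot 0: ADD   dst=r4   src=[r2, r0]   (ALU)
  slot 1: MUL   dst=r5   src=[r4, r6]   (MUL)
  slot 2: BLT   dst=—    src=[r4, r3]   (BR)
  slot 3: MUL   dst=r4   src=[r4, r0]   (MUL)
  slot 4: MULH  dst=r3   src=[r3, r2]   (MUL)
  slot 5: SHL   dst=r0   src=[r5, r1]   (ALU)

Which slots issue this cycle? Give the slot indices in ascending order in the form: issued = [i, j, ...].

issued = [0, 1]

slot 0 (ALU): ISSUE — free A0,Mu2,Ld2,B1 rp3 wp3
slot 1 (MUL): ISSUE — free A0,Mu1,Ld2,B1 rp1 wp2
slot 2 (BR): stall RD_PORT — free A0,Mu1,Ld2,B1 rp1 wp2
slot 3 (MUL): stall RD_PORT — free A0,Mu1,Ld2,B1 rp1 wp2
slot 4 (MUL): stall RD_PORT — free A0,Mu1,Ld2,B1 rp1 wp2
slot 5 (ALU): stall FU — free A0,Mu1,Ld2,B1 rp1 wp2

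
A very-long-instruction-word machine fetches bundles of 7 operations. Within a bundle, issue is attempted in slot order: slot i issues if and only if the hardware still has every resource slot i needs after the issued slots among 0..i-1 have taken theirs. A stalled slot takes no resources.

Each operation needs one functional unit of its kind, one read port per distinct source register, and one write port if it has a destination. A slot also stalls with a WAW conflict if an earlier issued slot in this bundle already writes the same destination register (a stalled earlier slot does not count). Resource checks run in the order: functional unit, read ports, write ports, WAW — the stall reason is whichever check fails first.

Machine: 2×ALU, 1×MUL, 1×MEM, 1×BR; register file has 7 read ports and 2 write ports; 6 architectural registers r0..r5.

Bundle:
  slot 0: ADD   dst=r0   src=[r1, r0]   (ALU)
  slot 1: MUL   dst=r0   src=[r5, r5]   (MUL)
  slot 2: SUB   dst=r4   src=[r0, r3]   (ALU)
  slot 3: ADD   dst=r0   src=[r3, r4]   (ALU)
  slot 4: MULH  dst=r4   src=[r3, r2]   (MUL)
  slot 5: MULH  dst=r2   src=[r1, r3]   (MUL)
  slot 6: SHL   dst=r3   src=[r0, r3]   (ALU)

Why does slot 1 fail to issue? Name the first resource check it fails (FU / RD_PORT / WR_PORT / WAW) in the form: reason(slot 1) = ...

#0 ALU src=r1,r0 dispatched  <A:1 Mu:1 Ld:1 B:1 rd:5 wr:1>
#1 MUL src=r5,r5 held:WAW  <A:1 Mu:1 Ld:1 B:1 rd:5 wr:1>
#2 ALU src=r0,r3 dispatched  <A:0 Mu:1 Ld:1 B:1 rd:3 wr:0>
#3 ALU src=r3,r4 held:FU  <A:0 Mu:1 Ld:1 B:1 rd:3 wr:0>
#4 MUL src=r3,r2 held:WR_PORT  <A:0 Mu:1 Ld:1 B:1 rd:3 wr:0>
#5 MUL src=r1,r3 held:WR_PORT  <A:0 Mu:1 Ld:1 B:1 rd:3 wr:0>
#6 ALU src=r0,r3 held:FU  <A:0 Mu:1 Ld:1 B:1 rd:3 wr:0>

reason(slot 1) = WAW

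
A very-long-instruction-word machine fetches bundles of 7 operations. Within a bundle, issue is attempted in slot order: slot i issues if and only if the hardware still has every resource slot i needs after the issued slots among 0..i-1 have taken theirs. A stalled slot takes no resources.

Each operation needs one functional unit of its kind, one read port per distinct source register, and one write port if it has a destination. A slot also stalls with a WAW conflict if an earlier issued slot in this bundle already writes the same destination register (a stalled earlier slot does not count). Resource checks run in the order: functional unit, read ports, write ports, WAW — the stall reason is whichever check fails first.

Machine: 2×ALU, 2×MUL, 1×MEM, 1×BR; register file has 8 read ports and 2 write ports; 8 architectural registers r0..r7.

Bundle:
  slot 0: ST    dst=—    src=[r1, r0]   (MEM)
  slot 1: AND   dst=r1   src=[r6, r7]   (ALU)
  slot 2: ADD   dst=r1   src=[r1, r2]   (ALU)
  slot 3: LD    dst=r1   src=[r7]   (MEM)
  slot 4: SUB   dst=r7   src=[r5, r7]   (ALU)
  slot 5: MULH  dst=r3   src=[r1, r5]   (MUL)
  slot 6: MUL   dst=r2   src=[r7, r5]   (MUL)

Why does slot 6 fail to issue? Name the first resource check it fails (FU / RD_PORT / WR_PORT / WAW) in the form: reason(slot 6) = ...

reason(slot 6) = WR_PORT

(0) want 1×MEM +2rd +0wr — yes → AL2|MU2|ME0|BR1|rd6|wr2
(1) want 1×ALU +2rd +1wr — yes → AL1|MU2|ME0|BR1|rd4|wr1
(2) want 1×ALU +2rd +1wr — WAW → AL1|MU2|ME0|BR1|rd4|wr1
(3) want 1×MEM +1rd +1wr — FU → AL1|MU2|ME0|BR1|rd4|wr1
(4) want 1×ALU +2rd +1wr — yes → AL0|MU2|ME0|BR1|rd2|wr0
(5) want 1×MUL +2rd +1wr — WR_PORT → AL0|MU2|ME0|BR1|rd2|wr0
(6) want 1×MUL +2rd +1wr — WR_PORT → AL0|MU2|ME0|BR1|rd2|wr0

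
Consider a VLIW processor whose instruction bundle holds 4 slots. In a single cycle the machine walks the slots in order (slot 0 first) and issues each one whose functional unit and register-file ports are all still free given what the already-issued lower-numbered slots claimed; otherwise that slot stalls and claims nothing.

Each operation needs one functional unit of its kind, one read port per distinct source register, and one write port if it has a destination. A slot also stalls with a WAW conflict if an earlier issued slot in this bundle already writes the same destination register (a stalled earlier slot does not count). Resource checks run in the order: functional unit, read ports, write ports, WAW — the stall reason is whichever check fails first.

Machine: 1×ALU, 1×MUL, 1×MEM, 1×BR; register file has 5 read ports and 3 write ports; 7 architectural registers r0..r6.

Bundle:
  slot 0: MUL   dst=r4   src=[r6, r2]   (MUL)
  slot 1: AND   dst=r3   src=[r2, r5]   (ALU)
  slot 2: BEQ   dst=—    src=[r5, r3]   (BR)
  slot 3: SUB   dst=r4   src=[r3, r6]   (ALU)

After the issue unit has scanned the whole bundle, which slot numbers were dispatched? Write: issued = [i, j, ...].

issued = [0, 1]

  0. MUL→r4 ⇒ go  {1A/0Mu/1Ld/1B | 3r 2w}
  1. ALU→r3 ⇒ go  {0A/0Mu/1Ld/1B | 1r 1w}
  2. BR ⇒ no(RD_PORT)  {0A/0Mu/1Ld/1B | 1r 1w}
  3. ALU→r4 ⇒ no(FU)  {0A/0Mu/1Ld/1B | 1r 1w}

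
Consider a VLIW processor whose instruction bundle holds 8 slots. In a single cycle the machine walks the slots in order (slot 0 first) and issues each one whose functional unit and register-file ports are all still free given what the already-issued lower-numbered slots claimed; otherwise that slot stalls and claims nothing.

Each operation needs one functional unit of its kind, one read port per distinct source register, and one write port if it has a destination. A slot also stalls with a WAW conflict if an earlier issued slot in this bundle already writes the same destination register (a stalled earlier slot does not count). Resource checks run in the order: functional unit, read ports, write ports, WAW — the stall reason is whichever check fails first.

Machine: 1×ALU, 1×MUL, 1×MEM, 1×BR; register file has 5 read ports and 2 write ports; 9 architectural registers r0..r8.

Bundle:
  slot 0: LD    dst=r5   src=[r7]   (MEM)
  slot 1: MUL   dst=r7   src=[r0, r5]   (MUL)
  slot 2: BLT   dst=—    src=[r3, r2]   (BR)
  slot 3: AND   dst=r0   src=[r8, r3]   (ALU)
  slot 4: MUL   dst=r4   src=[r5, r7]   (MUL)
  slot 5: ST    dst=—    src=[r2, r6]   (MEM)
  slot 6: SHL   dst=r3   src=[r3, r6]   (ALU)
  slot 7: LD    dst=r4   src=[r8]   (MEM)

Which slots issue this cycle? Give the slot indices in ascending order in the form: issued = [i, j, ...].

[0] MEM needs rd=1 wr=1: ok; after: ALU=1 MUL=1 MEM=0 BR=1, R=4, W=1
[1] MUL needs rd=2 wr=1: ok; after: ALU=1 MUL=0 MEM=0 BR=1, R=2, W=0
[2] BR needs rd=2 wr=0: ok; after: ALU=1 MUL=0 MEM=0 BR=0, R=0, W=0
[3] ALU needs rd=2 wr=1: RD_PORT; after: ALU=1 MUL=0 MEM=0 BR=0, R=0, W=0
[4] MUL needs rd=2 wr=1: FU; after: ALU=1 MUL=0 MEM=0 BR=0, R=0, W=0
[5] MEM needs rd=2 wr=0: FU; after: ALU=1 MUL=0 MEM=0 BR=0, R=0, W=0
[6] ALU needs rd=2 wr=1: RD_PORT; after: ALU=1 MUL=0 MEM=0 BR=0, R=0, W=0
[7] MEM needs rd=1 wr=1: FU; after: ALU=1 MUL=0 MEM=0 BR=0, R=0, W=0

issued = [0, 1, 2]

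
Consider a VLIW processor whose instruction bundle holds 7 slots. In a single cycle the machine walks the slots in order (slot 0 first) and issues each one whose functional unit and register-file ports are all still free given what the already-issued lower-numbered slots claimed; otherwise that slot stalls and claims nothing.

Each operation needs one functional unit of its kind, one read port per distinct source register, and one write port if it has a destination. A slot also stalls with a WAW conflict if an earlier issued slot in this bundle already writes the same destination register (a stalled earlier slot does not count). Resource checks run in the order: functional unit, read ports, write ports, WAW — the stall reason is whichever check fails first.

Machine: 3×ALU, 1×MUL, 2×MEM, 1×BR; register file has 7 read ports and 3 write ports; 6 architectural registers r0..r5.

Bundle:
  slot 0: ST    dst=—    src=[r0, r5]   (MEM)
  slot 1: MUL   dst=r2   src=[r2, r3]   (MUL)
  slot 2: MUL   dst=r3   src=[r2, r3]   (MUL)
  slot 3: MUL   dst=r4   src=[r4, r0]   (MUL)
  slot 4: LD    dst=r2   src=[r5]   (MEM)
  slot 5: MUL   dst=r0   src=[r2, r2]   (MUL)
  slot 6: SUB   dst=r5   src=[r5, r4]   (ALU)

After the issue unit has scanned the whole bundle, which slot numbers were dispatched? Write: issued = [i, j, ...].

slot 0 (MEM): ISSUE — free A3,Mu1,Ld1,B1 rp5 wp3
slot 1 (MUL): ISSUE — free A3,Mu0,Ld1,B1 rp3 wp2
slot 2 (MUL): stall FU — free A3,Mu0,Ld1,B1 rp3 wp2
slot 3 (MUL): stall FU — free A3,Mu0,Ld1,B1 rp3 wp2
slot 4 (MEM): stall WAW — free A3,Mu0,Ld1,B1 rp3 wp2
slot 5 (MUL): stall FU — free A3,Mu0,Ld1,B1 rp3 wp2
slot 6 (ALU): ISSUE — free A2,Mu0,Ld1,B1 rp1 wp1

issued = [0, 1, 6]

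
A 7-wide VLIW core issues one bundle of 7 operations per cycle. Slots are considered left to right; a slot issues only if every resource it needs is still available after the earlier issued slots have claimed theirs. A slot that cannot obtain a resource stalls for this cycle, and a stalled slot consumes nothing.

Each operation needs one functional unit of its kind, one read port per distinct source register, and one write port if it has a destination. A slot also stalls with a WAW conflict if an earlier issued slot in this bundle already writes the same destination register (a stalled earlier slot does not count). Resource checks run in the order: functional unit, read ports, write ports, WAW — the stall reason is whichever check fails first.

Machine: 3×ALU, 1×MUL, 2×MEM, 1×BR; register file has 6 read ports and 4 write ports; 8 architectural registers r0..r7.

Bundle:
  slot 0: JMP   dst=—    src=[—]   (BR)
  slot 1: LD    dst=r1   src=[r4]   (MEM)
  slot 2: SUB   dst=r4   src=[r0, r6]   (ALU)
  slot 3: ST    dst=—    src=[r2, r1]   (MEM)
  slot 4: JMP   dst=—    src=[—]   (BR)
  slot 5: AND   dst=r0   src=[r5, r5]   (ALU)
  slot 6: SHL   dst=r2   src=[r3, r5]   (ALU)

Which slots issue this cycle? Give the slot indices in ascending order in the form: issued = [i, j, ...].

(0) want 1×BR +0rd +0wr — yes → AL3|MU1|ME2|BR0|rd6|wr4
(1) want 1×MEM +1rd +1wr — yes → AL3|MU1|ME1|BR0|rd5|wr3
(2) want 1×ALU +2rd +1wr — yes → AL2|MU1|ME1|BR0|rd3|wr2
(3) want 1×MEM +2rd +0wr — yes → AL2|MU1|ME0|BR0|rd1|wr2
(4) want 1×BR +0rd +0wr — FU → AL2|MU1|ME0|BR0|rd1|wr2
(5) want 1×ALU +1rd +1wr — yes → AL1|MU1|ME0|BR0|rd0|wr1
(6) want 1×ALU +2rd +1wr — RD_PORT → AL1|MU1|ME0|BR0|rd0|wr1

issued = [0, 1, 2, 3, 5]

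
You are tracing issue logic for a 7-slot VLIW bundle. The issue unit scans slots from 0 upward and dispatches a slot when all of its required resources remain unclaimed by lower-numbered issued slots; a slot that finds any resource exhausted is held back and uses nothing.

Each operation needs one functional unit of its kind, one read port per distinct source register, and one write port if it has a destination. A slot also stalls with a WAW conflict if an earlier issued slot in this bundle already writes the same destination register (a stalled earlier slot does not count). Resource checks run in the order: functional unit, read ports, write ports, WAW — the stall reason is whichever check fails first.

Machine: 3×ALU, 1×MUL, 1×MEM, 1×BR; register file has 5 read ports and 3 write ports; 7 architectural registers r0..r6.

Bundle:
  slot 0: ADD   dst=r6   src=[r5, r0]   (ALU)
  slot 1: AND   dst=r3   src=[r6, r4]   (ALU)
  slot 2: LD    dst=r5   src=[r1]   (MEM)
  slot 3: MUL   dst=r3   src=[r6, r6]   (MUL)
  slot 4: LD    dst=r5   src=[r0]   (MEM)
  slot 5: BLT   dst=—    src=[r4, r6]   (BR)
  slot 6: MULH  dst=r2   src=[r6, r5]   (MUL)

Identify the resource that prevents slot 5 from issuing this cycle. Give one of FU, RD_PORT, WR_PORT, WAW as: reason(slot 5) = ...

#0 ALU src=r5,r0 dispatched  <A:2 Mu:1 Ld:1 B:1 rd:3 wr:2>
#1 ALU src=r6,r4 dispatched  <A:1 Mu:1 Ld:1 B:1 rd:1 wr:1>
#2 MEM src=r1 dispatched  <A:1 Mu:1 Ld:0 B:1 rd:0 wr:0>
#3 MUL src=r6,r6 held:RD_PORT  <A:1 Mu:1 Ld:0 B:1 rd:0 wr:0>
#4 MEM src=r0 held:FU  <A:1 Mu:1 Ld:0 B:1 rd:0 wr:0>
#5 BR src=r4,r6 held:RD_PORT  <A:1 Mu:1 Ld:0 B:1 rd:0 wr:0>
#6 MUL src=r6,r5 held:RD_PORT  <A:1 Mu:1 Ld:0 B:1 rd:0 wr:0>

reason(slot 5) = RD_PORT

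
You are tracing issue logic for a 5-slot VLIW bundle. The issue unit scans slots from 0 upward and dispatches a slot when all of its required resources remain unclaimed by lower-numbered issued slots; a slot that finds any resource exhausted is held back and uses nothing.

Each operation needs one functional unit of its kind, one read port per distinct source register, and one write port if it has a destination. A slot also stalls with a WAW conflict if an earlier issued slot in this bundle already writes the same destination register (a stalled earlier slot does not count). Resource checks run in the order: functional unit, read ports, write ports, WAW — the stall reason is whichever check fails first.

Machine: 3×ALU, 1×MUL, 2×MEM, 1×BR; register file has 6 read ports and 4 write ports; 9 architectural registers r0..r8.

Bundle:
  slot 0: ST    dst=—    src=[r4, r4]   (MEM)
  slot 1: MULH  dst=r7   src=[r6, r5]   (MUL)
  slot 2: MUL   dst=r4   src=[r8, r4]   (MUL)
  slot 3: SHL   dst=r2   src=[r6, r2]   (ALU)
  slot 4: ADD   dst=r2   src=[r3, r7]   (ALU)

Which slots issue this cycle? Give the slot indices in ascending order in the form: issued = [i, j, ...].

(0) want 1×MEM +1rd +0wr — yes → AL3|MU1|ME1|BR1|rd5|wr4
(1) want 1×MUL +2rd +1wr — yes → AL3|MU0|ME1|BR1|rd3|wr3
(2) want 1×MUL +2rd +1wr — FU → AL3|MU0|ME1|BR1|rd3|wr3
(3) want 1×ALU +2rd +1wr — yes → AL2|MU0|ME1|BR1|rd1|wr2
(4) want 1×ALU +2rd +1wr — RD_PORT → AL2|MU0|ME1|BR1|rd1|wr2

issued = [0, 1, 3]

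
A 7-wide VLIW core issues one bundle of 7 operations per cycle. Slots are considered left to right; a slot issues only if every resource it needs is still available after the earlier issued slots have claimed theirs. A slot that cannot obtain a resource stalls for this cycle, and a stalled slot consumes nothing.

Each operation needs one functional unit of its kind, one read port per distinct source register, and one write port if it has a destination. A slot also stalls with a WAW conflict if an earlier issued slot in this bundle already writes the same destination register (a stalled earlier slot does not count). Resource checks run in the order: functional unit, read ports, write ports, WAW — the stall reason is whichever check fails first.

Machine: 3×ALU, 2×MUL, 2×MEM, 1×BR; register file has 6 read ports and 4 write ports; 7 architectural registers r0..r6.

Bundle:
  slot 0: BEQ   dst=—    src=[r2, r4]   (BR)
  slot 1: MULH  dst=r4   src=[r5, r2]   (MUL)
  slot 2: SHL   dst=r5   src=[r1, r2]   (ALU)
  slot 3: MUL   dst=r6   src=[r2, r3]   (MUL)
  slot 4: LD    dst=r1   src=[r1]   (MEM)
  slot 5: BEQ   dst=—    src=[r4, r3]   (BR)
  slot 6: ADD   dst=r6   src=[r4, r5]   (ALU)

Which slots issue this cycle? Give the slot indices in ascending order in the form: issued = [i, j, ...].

slot 0 (BR): ISSUE — free A3,Mu2,Ld2,B0 rp4 wp4
slot 1 (MUL): ISSUE — free A3,Mu1,Ld2,B0 rp2 wp3
slot 2 (ALU): ISSUE — free A2,Mu1,Ld2,B0 rp0 wp2
slot 3 (MUL): stall RD_PORT — free A2,Mu1,Ld2,B0 rp0 wp2
slot 4 (MEM): stall RD_PORT — free A2,Mu1,Ld2,B0 rp0 wp2
slot 5 (BR): stall FU — free A2,Mu1,Ld2,B0 rp0 wp2
slot 6 (ALU): stall RD_PORT — free A2,Mu1,Ld2,B0 rp0 wp2

issued = [0, 1, 2]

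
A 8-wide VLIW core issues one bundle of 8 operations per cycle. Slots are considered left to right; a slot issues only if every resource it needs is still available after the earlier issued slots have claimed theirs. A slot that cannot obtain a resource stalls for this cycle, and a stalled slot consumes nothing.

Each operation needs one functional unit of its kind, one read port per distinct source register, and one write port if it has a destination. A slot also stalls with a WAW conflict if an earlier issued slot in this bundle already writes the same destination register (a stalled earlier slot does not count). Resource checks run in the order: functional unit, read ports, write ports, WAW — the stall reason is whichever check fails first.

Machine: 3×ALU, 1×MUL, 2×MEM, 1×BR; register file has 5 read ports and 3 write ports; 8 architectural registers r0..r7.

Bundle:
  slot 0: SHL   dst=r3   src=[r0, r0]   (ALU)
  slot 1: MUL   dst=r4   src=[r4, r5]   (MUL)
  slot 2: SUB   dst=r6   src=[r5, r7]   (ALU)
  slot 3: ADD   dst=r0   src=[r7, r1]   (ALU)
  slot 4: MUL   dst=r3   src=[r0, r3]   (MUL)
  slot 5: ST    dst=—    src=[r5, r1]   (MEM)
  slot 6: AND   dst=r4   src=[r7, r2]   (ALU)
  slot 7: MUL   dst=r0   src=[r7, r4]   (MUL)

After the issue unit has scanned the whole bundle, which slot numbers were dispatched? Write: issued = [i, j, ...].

issued = [0, 1, 2]

  0. ALU→r3 ⇒ go  {2A/1Mu/2Ld/1B | 4r 2w}
  1. MUL→r4 ⇒ go  {2A/0Mu/2Ld/1B | 2r 1w}
  2. ALU→r6 ⇒ go  {1A/0Mu/2Ld/1B | 0r 0w}
  3. ALU→r0 ⇒ no(RD_PORT)  {1A/0Mu/2Ld/1B | 0r 0w}
  4. MUL→r3 ⇒ no(FU)  {1A/0Mu/2Ld/1B | 0r 0w}
  5. MEM ⇒ no(RD_PORT)  {1A/0Mu/2Ld/1B | 0r 0w}
  6. ALU→r4 ⇒ no(RD_PORT)  {1A/0Mu/2Ld/1B | 0r 0w}
  7. MUL→r0 ⇒ no(FU)  {1A/0Mu/2Ld/1B | 0r 0w}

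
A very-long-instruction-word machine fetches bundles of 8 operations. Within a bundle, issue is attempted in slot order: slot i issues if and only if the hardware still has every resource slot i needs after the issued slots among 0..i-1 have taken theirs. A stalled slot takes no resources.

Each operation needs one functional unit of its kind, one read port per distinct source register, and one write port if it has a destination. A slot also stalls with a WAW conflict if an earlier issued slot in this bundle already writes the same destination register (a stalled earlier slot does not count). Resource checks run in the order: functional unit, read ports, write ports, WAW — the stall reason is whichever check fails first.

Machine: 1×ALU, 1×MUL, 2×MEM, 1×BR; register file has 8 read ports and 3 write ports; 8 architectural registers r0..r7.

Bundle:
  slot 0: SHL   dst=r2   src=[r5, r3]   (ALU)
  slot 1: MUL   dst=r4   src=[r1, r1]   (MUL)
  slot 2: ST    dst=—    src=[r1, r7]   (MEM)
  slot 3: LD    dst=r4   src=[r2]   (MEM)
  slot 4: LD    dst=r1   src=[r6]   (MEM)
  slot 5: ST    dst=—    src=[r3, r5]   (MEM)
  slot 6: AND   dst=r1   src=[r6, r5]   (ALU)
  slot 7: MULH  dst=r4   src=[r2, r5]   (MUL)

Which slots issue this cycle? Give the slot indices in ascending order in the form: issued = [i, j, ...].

  0. ALU→r2 ⇒ go  {0A/1Mu/2Ld/1B | 6r 2w}
  1. MUL→r4 ⇒ go  {0A/0Mu/2Ld/1B | 5r 1w}
  2. MEM ⇒ go  {0A/0Mu/1Ld/1B | 3r 1w}
  3. MEM→r4 ⇒ no(WAW)  {0A/0Mu/1Ld/1B | 3r 1w}
  4. MEM→r1 ⇒ go  {0A/0Mu/0Ld/1B | 2r 0w}
  5. MEM ⇒ no(FU)  {0A/0Mu/0Ld/1B | 2r 0w}
  6. ALU→r1 ⇒ no(FU)  {0A/0Mu/0Ld/1B | 2r 0w}
  7. MUL→r4 ⇒ no(FU)  {0A/0Mu/0Ld/1B | 2r 0w}

issued = [0, 1, 2, 4]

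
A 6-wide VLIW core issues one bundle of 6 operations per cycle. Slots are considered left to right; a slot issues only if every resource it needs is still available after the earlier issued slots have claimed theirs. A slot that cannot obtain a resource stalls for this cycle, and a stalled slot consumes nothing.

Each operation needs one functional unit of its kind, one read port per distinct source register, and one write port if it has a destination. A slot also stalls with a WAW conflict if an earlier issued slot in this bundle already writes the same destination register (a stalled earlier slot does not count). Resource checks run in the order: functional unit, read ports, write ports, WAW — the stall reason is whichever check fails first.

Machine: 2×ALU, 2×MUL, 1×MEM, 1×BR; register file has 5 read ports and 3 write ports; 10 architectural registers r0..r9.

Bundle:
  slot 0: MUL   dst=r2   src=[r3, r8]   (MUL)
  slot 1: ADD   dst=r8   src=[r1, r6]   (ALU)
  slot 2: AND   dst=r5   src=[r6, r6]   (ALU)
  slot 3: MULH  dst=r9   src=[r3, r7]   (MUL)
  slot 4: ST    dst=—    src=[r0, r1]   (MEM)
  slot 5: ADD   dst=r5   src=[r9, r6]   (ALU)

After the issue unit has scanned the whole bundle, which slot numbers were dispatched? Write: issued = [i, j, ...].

[0] MUL needs rd=2 wr=1: ok; after: ALU=2 MUL=1 MEM=1 BR=1, R=3, W=2
[1] ALU needs rd=2 wr=1: ok; after: ALU=1 MUL=1 MEM=1 BR=1, R=1, W=1
[2] ALU needs rd=1 wr=1: ok; after: ALU=0 MUL=1 MEM=1 BR=1, R=0, W=0
[3] MUL needs rd=2 wr=1: RD_PORT; after: ALU=0 MUL=1 MEM=1 BR=1, R=0, W=0
[4] MEM needs rd=2 wr=0: RD_PORT; after: ALU=0 MUL=1 MEM=1 BR=1, R=0, W=0
[5] ALU needs rd=2 wr=1: FU; after: ALU=0 MUL=1 MEM=1 BR=1, R=0, W=0

issued = [0, 1, 2]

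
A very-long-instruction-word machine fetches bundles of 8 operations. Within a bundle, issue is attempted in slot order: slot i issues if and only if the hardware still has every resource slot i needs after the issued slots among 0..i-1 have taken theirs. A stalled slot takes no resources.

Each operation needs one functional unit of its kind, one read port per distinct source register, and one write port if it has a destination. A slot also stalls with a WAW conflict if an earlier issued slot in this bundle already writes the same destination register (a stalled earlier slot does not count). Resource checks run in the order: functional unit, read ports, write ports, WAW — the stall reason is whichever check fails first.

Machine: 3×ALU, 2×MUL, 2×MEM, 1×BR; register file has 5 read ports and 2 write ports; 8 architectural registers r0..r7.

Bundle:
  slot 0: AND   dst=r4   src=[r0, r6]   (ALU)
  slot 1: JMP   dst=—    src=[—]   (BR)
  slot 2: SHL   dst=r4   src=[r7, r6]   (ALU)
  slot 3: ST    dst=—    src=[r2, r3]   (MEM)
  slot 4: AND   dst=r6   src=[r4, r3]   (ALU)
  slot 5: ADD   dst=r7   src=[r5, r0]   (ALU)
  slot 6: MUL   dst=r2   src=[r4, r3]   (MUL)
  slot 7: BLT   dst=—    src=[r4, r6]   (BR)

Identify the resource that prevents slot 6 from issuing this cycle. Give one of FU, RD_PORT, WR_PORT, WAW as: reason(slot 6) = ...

slot 0 (ALU): ISSUE — free A2,Mu2,Ld2,B1 rp3 wp1
slot 1 (BR): ISSUE — free A2,Mu2,Ld2,B0 rp3 wp1
slot 2 (ALU): stall WAW — free A2,Mu2,Ld2,B0 rp3 wp1
slot 3 (MEM): ISSUE — free A2,Mu2,Ld1,B0 rp1 wp1
slot 4 (ALU): stall RD_PORT — free A2,Mu2,Ld1,B0 rp1 wp1
slot 5 (ALU): stall RD_PORT — free A2,Mu2,Ld1,B0 rp1 wp1
slot 6 (MUL): stall RD_PORT — free A2,Mu2,Ld1,B0 rp1 wp1
slot 7 (BR): stall FU — free A2,Mu2,Ld1,B0 rp1 wp1

reason(slot 6) = RD_PORT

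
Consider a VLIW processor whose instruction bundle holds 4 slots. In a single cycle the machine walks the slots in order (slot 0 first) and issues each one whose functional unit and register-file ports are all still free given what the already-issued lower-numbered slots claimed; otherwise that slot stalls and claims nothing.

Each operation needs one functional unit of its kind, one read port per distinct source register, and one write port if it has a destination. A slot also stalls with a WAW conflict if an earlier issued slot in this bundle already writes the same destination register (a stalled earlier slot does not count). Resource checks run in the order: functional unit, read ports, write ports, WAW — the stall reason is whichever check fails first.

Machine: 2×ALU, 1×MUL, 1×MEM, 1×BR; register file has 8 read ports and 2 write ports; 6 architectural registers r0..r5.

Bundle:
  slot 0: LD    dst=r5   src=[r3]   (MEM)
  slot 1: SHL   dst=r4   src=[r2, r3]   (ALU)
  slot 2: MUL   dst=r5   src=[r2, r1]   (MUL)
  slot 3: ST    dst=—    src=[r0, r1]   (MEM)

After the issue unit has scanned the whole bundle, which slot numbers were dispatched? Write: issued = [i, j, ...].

issued = [0, 1]

  0. MEM→r5 ⇒ go  {2A/1Mu/0Ld/1B | 7r 1w}
  1. ALU→r4 ⇒ go  {1A/1Mu/0Ld/1B | 5r 0w}
  2. MUL→r5 ⇒ no(WR_PORT)  {1A/1Mu/0Ld/1B | 5r 0w}
  3. MEM ⇒ no(FU)  {1A/1Mu/0Ld/1B | 5r 0w}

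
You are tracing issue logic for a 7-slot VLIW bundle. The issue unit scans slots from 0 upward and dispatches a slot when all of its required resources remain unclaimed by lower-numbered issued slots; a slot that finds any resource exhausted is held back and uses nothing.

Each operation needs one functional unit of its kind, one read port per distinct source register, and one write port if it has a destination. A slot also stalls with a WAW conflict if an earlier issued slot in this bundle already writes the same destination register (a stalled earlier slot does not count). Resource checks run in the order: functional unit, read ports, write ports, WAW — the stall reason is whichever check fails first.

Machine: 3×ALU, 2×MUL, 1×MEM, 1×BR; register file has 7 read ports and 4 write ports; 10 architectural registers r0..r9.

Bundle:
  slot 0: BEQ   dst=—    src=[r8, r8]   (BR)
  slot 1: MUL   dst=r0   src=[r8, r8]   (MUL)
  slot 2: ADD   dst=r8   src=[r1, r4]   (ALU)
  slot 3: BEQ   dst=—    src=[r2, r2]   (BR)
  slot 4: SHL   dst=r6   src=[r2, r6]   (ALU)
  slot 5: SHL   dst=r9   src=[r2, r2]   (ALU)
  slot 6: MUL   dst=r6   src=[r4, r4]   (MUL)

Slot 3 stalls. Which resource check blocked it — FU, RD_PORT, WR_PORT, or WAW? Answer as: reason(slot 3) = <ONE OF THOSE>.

[0] BR needs rd=1 wr=0: ok; after: ALU=3 MUL=2 MEM=1 BR=0, R=6, W=4
[1] MUL needs rd=1 wr=1: ok; after: ALU=3 MUL=1 MEM=1 BR=0, R=5, W=3
[2] ALU needs rd=2 wr=1: ok; after: ALU=2 MUL=1 MEM=1 BR=0, R=3, W=2
[3] BR needs rd=1 wr=0: FU; after: ALU=2 MUL=1 MEM=1 BR=0, R=3, W=2
[4] ALU needs rd=2 wr=1: ok; after: ALU=1 MUL=1 MEM=1 BR=0, R=1, W=1
[5] ALU needs rd=1 wr=1: ok; after: ALU=0 MUL=1 MEM=1 BR=0, R=0, W=0
[6] MUL needs rd=1 wr=1: RD_PORT; after: ALU=0 MUL=1 MEM=1 BR=0, R=0, W=0

reason(slot 3) = FU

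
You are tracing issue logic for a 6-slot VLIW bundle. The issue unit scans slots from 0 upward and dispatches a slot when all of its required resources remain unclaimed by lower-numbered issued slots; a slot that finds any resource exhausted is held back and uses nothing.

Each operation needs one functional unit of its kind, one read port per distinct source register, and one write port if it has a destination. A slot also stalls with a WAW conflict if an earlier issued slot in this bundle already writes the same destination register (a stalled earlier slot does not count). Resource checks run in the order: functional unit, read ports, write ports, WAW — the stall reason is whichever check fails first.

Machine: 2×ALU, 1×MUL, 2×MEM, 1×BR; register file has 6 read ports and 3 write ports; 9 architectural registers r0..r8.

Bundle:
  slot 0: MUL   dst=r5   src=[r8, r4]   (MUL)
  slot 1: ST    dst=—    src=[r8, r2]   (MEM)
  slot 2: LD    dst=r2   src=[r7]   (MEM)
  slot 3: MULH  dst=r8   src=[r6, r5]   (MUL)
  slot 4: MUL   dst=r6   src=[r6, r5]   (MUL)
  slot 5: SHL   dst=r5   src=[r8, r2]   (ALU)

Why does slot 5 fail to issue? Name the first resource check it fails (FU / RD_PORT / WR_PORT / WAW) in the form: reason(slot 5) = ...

reason(slot 5) = RD_PORT

(0) want 1×MUL +2rd +1wr — yes → AL2|MU0|ME2|BR1|rd4|wr2
(1) want 1×MEM +2rd +0wr — yes → AL2|MU0|ME1|BR1|rd2|wr2
(2) want 1×MEM +1rd +1wr — yes → AL2|MU0|ME0|BR1|rd1|wr1
(3) want 1×MUL +2rd +1wr — FU → AL2|MU0|ME0|BR1|rd1|wr1
(4) want 1×MUL +2rd +1wr — FU → AL2|MU0|ME0|BR1|rd1|wr1
(5) want 1×ALU +2rd +1wr — RD_PORT → AL2|MU0|ME0|BR1|rd1|wr1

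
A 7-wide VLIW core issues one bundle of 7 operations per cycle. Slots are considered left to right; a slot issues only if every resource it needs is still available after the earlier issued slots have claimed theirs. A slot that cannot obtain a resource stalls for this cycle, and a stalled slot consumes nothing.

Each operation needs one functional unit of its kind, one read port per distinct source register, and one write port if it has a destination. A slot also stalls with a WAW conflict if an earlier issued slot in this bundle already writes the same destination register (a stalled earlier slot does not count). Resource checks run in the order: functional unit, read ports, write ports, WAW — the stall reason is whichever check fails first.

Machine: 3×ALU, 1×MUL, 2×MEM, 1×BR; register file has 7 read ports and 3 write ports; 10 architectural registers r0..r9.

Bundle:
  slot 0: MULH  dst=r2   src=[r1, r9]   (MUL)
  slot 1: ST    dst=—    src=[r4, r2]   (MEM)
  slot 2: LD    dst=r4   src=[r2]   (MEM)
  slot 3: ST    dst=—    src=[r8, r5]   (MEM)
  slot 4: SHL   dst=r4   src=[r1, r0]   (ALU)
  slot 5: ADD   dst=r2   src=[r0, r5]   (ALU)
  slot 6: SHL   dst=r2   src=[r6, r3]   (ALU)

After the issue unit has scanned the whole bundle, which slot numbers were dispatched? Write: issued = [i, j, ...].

(0) want 1×MUL +2rd +1wr — yes → AL3|MU0|ME2|BR1|rd5|wr2
(1) want 1×MEM +2rd +0wr — yes → AL3|MU0|ME1|BR1|rd3|wr2
(2) want 1×MEM +1rd +1wr — yes → AL3|MU0|ME0|BR1|rd2|wr1
(3) want 1×MEM +2rd +0wr — FU → AL3|MU0|ME0|BR1|rd2|wr1
(4) want 1×ALU +2rd +1wr — WAW → AL3|MU0|ME0|BR1|rd2|wr1
(5) want 1×ALU +2rd +1wr — WAW → AL3|MU0|ME0|BR1|rd2|wr1
(6) want 1×ALU +2rd +1wr — WAW → AL3|MU0|ME0|BR1|rd2|wr1

issued = [0, 1, 2]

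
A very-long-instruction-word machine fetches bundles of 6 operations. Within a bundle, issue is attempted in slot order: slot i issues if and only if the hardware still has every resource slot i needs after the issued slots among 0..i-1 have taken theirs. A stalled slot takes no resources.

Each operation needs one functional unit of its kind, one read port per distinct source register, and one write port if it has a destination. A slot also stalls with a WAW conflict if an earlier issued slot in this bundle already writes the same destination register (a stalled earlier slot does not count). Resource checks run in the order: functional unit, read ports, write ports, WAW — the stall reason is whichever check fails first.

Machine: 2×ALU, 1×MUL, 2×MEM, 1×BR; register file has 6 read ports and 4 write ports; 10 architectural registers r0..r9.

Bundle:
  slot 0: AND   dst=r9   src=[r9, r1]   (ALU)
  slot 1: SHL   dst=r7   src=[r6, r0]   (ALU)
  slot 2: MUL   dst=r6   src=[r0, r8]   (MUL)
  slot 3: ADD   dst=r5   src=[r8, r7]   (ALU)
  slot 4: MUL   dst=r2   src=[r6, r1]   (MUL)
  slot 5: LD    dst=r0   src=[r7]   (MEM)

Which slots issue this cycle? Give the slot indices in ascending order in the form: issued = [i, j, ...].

#0 ALU src=r9,r1 dispatched  <A:1 Mu:1 Ld:2 B:1 rd:4 wr:3>
#1 ALU src=r6,r0 dispatched  <A:0 Mu:1 Ld:2 B:1 rd:2 wr:2>
#2 MUL src=r0,r8 dispatched  <A:0 Mu:0 Ld:2 B:1 rd:0 wr:1>
#3 ALU src=r8,r7 held:FU  <A:0 Mu:0 Ld:2 B:1 rd:0 wr:1>
#4 MUL src=r6,r1 held:FU  <A:0 Mu:0 Ld:2 B:1 rd:0 wr:1>
#5 MEM src=r7 held:RD_PORT  <A:0 Mu:0 Ld:2 B:1 rd:0 wr:1>

issued = [0, 1, 2]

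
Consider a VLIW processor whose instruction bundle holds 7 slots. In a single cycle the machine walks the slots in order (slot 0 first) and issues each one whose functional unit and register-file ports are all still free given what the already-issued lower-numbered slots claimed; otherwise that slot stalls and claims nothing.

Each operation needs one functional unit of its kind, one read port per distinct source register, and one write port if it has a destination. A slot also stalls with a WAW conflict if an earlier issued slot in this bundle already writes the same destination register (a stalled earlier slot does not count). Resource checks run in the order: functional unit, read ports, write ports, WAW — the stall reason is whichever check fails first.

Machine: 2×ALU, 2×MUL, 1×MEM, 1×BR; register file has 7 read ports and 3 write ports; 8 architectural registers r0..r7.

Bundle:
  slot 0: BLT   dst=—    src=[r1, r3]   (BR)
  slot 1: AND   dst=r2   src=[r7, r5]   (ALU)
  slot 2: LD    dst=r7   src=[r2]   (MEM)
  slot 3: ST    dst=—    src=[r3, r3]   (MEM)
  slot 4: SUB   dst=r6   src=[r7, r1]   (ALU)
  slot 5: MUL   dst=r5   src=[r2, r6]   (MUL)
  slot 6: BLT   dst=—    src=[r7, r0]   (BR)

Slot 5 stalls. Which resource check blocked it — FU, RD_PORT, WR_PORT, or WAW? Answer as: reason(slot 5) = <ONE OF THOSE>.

reason(slot 5) = RD_PORT

  0. BR ⇒ go  {2A/2Mu/1Ld/0B | 5r 3w}
  1. ALU→r2 ⇒ go  {1A/2Mu/1Ld/0B | 3r 2w}
  2. MEM→r7 ⇒ go  {1A/2Mu/0Ld/0B | 2r 1w}
  3. MEM ⇒ no(FU)  {1A/2Mu/0Ld/0B | 2r 1w}
  4. ALU→r6 ⇒ go  {0A/2Mu/0Ld/0B | 0r 0w}
  5. MUL→r5 ⇒ no(RD_PORT)  {0A/2Mu/0Ld/0B | 0r 0w}
  6. BR ⇒ no(FU)  {0A/2Mu/0Ld/0B | 0r 0w}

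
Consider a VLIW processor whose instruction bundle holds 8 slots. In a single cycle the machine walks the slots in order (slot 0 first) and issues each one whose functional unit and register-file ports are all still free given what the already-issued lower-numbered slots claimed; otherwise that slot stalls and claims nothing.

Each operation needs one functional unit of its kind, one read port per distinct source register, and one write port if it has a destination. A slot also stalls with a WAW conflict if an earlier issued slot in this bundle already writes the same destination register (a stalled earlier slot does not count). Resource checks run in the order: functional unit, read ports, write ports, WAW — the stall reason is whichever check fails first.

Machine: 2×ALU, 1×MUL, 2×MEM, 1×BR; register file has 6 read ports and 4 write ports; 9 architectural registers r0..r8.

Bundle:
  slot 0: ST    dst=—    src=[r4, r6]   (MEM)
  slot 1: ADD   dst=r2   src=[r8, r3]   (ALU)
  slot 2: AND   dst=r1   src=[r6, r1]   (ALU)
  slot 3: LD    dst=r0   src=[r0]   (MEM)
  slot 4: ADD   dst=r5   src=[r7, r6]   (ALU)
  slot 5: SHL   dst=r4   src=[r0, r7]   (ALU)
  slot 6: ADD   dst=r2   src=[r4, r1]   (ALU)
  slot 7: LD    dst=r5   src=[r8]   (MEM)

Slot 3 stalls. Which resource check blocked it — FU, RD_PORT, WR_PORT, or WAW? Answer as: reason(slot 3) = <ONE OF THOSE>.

reason(slot 3) = RD_PORT

(0) want 1×MEM +2rd +0wr — yes → AL2|MU1|ME1|BR1|rd4|wr4
(1) want 1×ALU +2rd +1wr — yes → AL1|MU1|ME1|BR1|rd2|wr3
(2) want 1×ALU +2rd +1wr — yes → AL0|MU1|ME1|BR1|rd0|wr2
(3) want 1×MEM +1rd +1wr — RD_PORT → AL0|MU1|ME1|BR1|rd0|wr2
(4) want 1×ALU +2rd +1wr — FU → AL0|MU1|ME1|BR1|rd0|wr2
(5) want 1×ALU +2rd +1wr — FU → AL0|MU1|ME1|BR1|rd0|wr2
(6) want 1×ALU +2rd +1wr — FU → AL0|MU1|ME1|BR1|rd0|wr2
(7) want 1×MEM +1rd +1wr — RD_PORT → AL0|MU1|ME1|BR1|rd0|wr2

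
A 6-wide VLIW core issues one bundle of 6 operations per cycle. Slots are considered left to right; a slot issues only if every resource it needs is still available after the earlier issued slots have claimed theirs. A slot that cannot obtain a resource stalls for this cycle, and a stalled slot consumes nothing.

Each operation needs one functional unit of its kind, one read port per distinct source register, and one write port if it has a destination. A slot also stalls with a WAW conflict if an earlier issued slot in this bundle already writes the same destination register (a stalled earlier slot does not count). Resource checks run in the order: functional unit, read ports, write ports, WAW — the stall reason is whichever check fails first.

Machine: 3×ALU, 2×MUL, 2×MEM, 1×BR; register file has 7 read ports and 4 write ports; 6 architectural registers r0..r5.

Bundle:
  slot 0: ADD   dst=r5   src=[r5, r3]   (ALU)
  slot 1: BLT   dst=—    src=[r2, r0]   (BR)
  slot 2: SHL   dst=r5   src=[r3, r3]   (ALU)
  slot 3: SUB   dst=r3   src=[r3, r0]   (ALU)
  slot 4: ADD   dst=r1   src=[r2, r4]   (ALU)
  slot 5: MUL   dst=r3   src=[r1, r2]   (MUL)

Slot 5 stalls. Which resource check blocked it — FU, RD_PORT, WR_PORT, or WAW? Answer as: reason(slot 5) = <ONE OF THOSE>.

reason(slot 5) = RD_PORT

slot 0 (ALU): ISSUE — free A2,Mu2,Ld2,B1 rp5 wp3
slot 1 (BR): ISSUE — free A2,Mu2,Ld2,B0 rp3 wp3
slot 2 (ALU): stall WAW — free A2,Mu2,Ld2,B0 rp3 wp3
slot 3 (ALU): ISSUE — free A1,Mu2,Ld2,B0 rp1 wp2
slot 4 (ALU): stall RD_PORT — free A1,Mu2,Ld2,B0 rp1 wp2
slot 5 (MUL): stall RD_PORT — free A1,Mu2,Ld2,B0 rp1 wp2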